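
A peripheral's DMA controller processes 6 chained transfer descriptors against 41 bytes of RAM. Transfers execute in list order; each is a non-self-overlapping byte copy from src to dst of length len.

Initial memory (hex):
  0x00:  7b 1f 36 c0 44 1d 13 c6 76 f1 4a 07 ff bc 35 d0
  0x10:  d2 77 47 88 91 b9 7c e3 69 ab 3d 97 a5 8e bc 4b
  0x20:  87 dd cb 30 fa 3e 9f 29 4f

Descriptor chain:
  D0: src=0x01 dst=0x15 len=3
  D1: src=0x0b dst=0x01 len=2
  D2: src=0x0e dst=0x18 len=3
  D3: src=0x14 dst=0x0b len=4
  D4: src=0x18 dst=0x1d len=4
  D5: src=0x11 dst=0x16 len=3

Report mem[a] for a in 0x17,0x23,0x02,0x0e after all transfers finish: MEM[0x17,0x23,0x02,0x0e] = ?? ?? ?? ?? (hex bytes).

MEM[0x17,0x23,0x02,0x0e] = 47 30 ff c0

#0 dst[0x15+3] := {0x1f,0x36,0xc0}
#1 dst[0x01+2] := {0x07,0xff}
#2 dst[0x18+3] := {0x35,0xd0,0xd2}
#3 dst[0x0b+4] := {0x91,0x1f,0x36,0xc0}
#4 dst[0x1d+4] := {0x35,0xd0,0xd2,0x97}
#5 dst[0x16+3] := {0x77,0x47,0x88}
query mem[0x17]=0x47, mem[0x23]=0x30, mem[0x02]=0xff, mem[0x0e]=0xc0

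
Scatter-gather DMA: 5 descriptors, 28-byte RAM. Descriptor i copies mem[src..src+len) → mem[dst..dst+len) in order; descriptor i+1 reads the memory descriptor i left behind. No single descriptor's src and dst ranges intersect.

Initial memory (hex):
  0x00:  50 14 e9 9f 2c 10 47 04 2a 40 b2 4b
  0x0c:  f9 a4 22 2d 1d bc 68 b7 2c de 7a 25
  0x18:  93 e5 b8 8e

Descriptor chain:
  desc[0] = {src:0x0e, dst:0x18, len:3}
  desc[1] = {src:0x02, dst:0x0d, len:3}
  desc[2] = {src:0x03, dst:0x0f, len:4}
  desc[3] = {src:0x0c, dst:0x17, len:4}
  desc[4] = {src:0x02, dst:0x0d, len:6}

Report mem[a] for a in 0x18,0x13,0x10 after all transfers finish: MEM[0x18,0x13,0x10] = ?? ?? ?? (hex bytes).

#0 dst[0x18+3] := {0x22,0x2d,0x1d}
#1 dst[0x0d+3] := {0xe9,0x9f,0x2c}
#2 dst[0x0f+4] := {0x9f,0x2c,0x10,0x47}
#3 dst[0x17+4] := {0xf9,0xe9,0x9f,0x9f}
#4 dst[0x0d+6] := {0xe9,0x9f,0x2c,0x10,0x47,0x04}
query mem[0x18]=0xe9, mem[0x13]=0xb7, mem[0x10]=0x10

MEM[0x18,0x13,0x10] = e9 b7 10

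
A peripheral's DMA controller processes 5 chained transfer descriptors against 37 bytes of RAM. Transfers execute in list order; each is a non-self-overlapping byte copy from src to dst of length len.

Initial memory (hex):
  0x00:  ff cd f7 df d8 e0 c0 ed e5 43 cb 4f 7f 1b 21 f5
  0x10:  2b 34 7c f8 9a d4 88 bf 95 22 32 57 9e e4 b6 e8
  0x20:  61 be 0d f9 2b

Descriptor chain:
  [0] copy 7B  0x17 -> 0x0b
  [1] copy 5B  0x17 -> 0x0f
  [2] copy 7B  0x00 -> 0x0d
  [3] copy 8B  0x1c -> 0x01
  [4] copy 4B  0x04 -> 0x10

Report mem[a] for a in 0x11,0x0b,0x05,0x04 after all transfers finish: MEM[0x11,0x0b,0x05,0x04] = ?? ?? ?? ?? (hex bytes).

MEM[0x11,0x0b,0x05,0x04] = 61 bf 61 e8

[0] 0x17->0x0b len=7 : bf 95 22 32 57 9e e4
[1] 0x17->0x0f len=5 : bf 95 22 32 57
[2] 0x00->0x0d len=7 : ff cd f7 df d8 e0 c0
[3] 0x1c->0x01 len=8 : 9e e4 b6 e8 61 be 0d f9
[4] 0x04->0x10 len=4 : e8 61 be 0d
query mem[0x11]=0x61, mem[0x0b]=0xbf, mem[0x05]=0x61, mem[0x04]=0xe8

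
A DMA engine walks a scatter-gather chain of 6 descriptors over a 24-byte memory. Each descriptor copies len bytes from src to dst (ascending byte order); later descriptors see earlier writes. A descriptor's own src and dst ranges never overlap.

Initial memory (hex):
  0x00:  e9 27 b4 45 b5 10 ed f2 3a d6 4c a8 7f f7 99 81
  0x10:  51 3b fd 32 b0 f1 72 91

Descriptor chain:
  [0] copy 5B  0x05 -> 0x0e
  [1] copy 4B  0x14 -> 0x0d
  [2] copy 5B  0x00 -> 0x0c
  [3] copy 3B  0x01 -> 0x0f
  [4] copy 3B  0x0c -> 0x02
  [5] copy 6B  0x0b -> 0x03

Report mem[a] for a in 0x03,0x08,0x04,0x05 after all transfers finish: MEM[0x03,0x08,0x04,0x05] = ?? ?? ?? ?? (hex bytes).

MEM[0x03,0x08,0x04,0x05] = a8 b4 e9 27

#0 dst[0x0e+5] := {0x10,0xed,0xf2,0x3a,0xd6}
#1 dst[0x0d+4] := {0xb0,0xf1,0x72,0x91}
#2 dst[0x0c+5] := {0xe9,0x27,0xb4,0x45,0xb5}
#3 dst[0x0f+3] := {0x27,0xb4,0x45}
#4 dst[0x02+3] := {0xe9,0x27,0xb4}
#5 dst[0x03+6] := {0xa8,0xe9,0x27,0xb4,0x27,0xb4}
query mem[0x03]=0xa8, mem[0x08]=0xb4, mem[0x04]=0xe9, mem[0x05]=0x27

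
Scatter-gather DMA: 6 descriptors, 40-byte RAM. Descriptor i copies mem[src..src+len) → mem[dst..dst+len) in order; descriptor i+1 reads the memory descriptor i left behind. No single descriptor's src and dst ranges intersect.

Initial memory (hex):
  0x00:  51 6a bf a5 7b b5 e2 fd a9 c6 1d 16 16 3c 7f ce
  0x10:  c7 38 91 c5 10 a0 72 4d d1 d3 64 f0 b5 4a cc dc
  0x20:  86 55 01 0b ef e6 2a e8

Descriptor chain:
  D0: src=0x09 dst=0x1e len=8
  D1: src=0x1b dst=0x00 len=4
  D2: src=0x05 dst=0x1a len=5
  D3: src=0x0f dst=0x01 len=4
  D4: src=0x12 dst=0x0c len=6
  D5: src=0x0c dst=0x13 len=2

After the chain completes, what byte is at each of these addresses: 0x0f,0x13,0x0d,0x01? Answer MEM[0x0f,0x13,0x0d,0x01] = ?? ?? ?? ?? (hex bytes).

MEM[0x0f,0x13,0x0d,0x01] = a0 91 c5 ce

#0 dst[0x1e+8] := {0xc6,0x1d,0x16,0x16,0x3c,0x7f,0xce,0xc7}
#1 dst[0x00+4] := {0xf0,0xb5,0x4a,0xc6}
#2 dst[0x1a+5] := {0xb5,0xe2,0xfd,0xa9,0xc6}
#3 dst[0x01+4] := {0xce,0xc7,0x38,0x91}
#4 dst[0x0c+6] := {0x91,0xc5,0x10,0xa0,0x72,0x4d}
#5 dst[0x13+2] := {0x91,0xc5}
query mem[0x0f]=0xa0, mem[0x13]=0x91, mem[0x0d]=0xc5, mem[0x01]=0xce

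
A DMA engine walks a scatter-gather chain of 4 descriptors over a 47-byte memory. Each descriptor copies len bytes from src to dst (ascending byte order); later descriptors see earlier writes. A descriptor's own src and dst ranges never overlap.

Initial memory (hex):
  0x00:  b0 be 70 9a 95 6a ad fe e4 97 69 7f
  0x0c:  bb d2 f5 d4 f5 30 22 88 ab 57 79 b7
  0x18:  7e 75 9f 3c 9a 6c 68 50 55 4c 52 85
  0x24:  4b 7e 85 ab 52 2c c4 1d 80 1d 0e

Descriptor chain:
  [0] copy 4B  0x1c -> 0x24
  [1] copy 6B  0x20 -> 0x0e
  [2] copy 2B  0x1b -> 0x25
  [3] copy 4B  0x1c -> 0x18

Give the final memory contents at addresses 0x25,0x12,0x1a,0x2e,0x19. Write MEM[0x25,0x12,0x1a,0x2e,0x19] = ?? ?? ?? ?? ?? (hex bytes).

MEM[0x25,0x12,0x1a,0x2e,0x19] = 3c 9a 68 0e 6c

  after D0: wrote 4B at 0x24 = 9a6c6850
  after D1: wrote 6B at 0x0e = 554c52859a6c
  after D2: wrote 2B at 0x25 = 3c9a
  after D3: wrote 4B at 0x18 = 9a6c6850
query mem[0x25]=0x3c, mem[0x12]=0x9a, mem[0x1a]=0x68, mem[0x2e]=0x0e, mem[0x19]=0x6c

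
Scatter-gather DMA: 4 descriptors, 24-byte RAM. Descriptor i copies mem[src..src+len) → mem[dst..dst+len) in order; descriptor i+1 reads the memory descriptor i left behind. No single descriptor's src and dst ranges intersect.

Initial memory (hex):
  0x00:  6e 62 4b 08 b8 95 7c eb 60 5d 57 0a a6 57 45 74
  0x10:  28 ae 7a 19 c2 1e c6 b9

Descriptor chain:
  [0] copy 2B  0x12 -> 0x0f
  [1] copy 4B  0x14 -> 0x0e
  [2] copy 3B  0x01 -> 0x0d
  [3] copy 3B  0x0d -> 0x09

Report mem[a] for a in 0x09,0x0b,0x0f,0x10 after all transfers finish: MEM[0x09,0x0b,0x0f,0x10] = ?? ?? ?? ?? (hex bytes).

MEM[0x09,0x0b,0x0f,0x10] = 62 08 08 c6

D0: mem[0x0f..0x10] <- [7a 19]
D1: mem[0x0e..0x11] <- [c2 1e c6 b9]
D2: mem[0x0d..0x0f] <- [62 4b 08]
D3: mem[0x09..0x0b] <- [62 4b 08]
query mem[0x09]=0x62, mem[0x0b]=0x08, mem[0x0f]=0x08, mem[0x10]=0xc6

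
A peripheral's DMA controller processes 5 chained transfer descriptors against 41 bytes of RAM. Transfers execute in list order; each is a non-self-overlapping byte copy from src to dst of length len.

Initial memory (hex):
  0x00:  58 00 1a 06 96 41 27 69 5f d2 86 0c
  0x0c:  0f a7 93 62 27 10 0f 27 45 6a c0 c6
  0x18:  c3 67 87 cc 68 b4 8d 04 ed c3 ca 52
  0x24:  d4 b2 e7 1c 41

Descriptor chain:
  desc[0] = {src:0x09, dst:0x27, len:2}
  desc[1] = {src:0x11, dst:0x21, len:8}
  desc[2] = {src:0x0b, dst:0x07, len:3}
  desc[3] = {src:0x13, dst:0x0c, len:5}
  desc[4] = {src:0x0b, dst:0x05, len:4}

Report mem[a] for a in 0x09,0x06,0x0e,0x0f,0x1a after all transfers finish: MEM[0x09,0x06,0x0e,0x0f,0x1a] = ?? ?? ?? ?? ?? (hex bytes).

MEM[0x09,0x06,0x0e,0x0f,0x1a] = a7 27 6a c0 87

[0] 0x09->0x27 len=2 : d2 86
[1] 0x11->0x21 len=8 : 10 0f 27 45 6a c0 c6 c3
[2] 0x0b->0x07 len=3 : 0c 0f a7
[3] 0x13->0x0c len=5 : 27 45 6a c0 c6
[4] 0x0b->0x05 len=4 : 0c 27 45 6a
query mem[0x09]=0xa7, mem[0x06]=0x27, mem[0x0e]=0x6a, mem[0x0f]=0xc0, mem[0x1a]=0x87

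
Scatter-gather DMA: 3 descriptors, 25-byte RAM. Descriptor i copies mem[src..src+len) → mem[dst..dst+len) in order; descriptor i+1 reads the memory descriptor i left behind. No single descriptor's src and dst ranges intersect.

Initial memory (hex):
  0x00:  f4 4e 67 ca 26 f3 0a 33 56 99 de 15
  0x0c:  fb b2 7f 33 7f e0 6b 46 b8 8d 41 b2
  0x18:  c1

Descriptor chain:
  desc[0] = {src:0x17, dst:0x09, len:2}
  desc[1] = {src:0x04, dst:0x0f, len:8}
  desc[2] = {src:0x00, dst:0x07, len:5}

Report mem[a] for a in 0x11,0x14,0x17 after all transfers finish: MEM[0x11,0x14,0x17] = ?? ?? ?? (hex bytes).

[0] 0x17->0x09 len=2 : b2 c1
[1] 0x04->0x0f len=8 : 26 f3 0a 33 56 b2 c1 15
[2] 0x00->0x07 len=5 : f4 4e 67 ca 26
query mem[0x11]=0x0a, mem[0x14]=0xb2, mem[0x17]=0xb2

MEM[0x11,0x14,0x17] = 0a b2 b2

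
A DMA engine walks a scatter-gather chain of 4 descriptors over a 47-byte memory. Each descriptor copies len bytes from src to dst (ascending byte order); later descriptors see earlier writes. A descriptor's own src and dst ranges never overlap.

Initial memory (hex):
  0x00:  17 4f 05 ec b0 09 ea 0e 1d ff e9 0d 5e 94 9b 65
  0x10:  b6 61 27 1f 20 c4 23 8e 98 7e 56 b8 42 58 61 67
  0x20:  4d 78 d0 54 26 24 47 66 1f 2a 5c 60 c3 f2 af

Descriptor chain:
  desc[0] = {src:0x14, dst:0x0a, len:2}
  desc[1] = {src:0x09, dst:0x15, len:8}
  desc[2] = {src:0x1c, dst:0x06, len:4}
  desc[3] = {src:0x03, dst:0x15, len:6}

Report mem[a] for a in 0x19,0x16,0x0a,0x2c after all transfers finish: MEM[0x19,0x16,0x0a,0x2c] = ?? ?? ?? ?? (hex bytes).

D0: mem[0x0a..0x0b] <- [20 c4]
D1: mem[0x15..0x1c] <- [ff 20 c4 5e 94 9b 65 b6]
D2: mem[0x06..0x09] <- [b6 58 61 67]
D3: mem[0x15..0x1a] <- [ec b0 09 b6 58 61]
query mem[0x19]=0x58, mem[0x16]=0xb0, mem[0x0a]=0x20, mem[0x2c]=0xc3

MEM[0x19,0x16,0x0a,0x2c] = 58 b0 20 c3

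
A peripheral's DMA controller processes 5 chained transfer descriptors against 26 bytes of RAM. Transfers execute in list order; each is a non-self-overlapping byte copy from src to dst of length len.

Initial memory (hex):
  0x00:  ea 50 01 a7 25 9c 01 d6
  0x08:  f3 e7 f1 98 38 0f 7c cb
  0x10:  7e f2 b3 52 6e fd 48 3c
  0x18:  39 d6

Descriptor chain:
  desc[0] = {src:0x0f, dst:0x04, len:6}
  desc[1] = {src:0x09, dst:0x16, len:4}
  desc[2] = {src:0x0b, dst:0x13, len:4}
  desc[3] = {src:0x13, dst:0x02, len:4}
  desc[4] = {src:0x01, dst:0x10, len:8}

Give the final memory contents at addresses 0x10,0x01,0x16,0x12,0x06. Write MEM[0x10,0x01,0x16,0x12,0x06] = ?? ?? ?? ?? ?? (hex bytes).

[0] 0x0f->0x04 len=6 : cb 7e f2 b3 52 6e
[1] 0x09->0x16 len=4 : 6e f1 98 38
[2] 0x0b->0x13 len=4 : 98 38 0f 7c
[3] 0x13->0x02 len=4 : 98 38 0f 7c
[4] 0x01->0x10 len=8 : 50 98 38 0f 7c f2 b3 52
query mem[0x10]=0x50, mem[0x01]=0x50, mem[0x16]=0xb3, mem[0x12]=0x38, mem[0x06]=0xf2

MEM[0x10,0x01,0x16,0x12,0x06] = 50 50 b3 38 f2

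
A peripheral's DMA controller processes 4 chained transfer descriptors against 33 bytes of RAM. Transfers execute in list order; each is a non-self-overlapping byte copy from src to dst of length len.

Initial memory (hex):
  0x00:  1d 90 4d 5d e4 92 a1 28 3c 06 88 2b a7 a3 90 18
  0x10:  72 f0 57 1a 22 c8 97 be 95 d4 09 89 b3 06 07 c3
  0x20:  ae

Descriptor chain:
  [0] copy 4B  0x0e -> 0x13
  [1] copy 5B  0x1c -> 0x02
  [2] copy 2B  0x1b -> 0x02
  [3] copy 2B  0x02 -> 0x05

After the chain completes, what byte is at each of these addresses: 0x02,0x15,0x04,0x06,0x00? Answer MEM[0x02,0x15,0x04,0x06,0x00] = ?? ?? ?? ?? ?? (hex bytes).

D0: mem[0x13..0x16] <- [90 18 72 f0]
D1: mem[0x02..0x06] <- [b3 06 07 c3 ae]
D2: mem[0x02..0x03] <- [89 b3]
D3: mem[0x05..0x06] <- [89 b3]
query mem[0x02]=0x89, mem[0x15]=0x72, mem[0x04]=0x07, mem[0x06]=0xb3, mem[0x00]=0x1d

MEM[0x02,0x15,0x04,0x06,0x00] = 89 72 07 b3 1d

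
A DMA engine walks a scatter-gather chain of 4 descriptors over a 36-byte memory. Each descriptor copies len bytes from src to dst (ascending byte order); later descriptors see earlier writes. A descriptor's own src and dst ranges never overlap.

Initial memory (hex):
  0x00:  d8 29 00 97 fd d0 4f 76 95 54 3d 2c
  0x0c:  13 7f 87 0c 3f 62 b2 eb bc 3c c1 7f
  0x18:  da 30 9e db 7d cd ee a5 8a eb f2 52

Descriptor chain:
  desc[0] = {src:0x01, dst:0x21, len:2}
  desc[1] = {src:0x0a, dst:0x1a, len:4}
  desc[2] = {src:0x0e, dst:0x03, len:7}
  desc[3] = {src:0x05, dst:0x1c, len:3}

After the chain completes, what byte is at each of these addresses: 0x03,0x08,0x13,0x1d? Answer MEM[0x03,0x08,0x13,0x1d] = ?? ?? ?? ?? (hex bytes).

MEM[0x03,0x08,0x13,0x1d] = 87 eb eb 62

  after D0: wrote 2B at 0x21 = 2900
  after D1: wrote 4B at 0x1a = 3d2c137f
  after D2: wrote 7B at 0x03 = 870c3f62b2ebbc
  after D3: wrote 3B at 0x1c = 3f62b2
query mem[0x03]=0x87, mem[0x08]=0xeb, mem[0x13]=0xeb, mem[0x1d]=0x62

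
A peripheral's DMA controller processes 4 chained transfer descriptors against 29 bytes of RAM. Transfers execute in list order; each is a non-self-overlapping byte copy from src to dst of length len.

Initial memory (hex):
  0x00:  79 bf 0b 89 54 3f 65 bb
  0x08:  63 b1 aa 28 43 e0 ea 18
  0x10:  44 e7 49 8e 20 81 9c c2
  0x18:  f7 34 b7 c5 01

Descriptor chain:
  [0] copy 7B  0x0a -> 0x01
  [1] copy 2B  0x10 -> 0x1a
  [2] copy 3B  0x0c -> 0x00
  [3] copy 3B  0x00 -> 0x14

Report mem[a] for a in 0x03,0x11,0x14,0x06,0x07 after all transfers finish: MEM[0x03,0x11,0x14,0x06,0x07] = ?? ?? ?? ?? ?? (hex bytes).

#0 dst[0x01+7] := {0xaa,0x28,0x43,0xe0,0xea,0x18,0x44}
#1 dst[0x1a+2] := {0x44,0xe7}
#2 dst[0x00+3] := {0x43,0xe0,0xea}
#3 dst[0x14+3] := {0x43,0xe0,0xea}
query mem[0x03]=0x43, mem[0x11]=0xe7, mem[0x14]=0x43, mem[0x06]=0x18, mem[0x07]=0x44

MEM[0x03,0x11,0x14,0x06,0x07] = 43 e7 43 18 44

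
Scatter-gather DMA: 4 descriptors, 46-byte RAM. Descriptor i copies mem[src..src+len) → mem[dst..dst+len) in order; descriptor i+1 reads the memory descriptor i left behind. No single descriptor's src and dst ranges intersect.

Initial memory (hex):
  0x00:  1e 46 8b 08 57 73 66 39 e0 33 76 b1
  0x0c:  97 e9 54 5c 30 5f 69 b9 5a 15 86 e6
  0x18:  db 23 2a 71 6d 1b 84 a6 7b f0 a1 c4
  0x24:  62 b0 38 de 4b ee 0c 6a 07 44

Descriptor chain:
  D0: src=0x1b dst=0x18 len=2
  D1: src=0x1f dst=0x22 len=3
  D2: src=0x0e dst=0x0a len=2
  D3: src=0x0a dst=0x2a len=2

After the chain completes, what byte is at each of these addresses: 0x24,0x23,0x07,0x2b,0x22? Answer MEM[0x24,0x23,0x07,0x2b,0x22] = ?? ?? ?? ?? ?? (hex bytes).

MEM[0x24,0x23,0x07,0x2b,0x22] = f0 7b 39 5c a6

  after D0: wrote 2B at 0x18 = 716d
  after D1: wrote 3B at 0x22 = a67bf0
  after D2: wrote 2B at 0x0a = 545c
  after D3: wrote 2B at 0x2a = 545c
query mem[0x24]=0xf0, mem[0x23]=0x7b, mem[0x07]=0x39, mem[0x2b]=0x5c, mem[0x22]=0xa6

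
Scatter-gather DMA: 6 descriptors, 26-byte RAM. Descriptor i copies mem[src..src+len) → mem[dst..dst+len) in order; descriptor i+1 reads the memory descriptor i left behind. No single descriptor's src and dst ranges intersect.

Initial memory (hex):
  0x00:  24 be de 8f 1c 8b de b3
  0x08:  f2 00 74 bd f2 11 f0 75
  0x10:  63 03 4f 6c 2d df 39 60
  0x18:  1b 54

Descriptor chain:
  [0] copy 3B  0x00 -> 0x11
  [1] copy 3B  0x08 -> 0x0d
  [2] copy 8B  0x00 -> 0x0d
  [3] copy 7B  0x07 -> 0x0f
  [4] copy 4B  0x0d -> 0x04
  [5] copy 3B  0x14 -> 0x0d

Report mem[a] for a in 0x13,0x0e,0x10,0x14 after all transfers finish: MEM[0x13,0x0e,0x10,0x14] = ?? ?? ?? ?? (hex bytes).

#0 dst[0x11+3] := {0x24,0xbe,0xde}
#1 dst[0x0d+3] := {0xf2,0x00,0x74}
#2 dst[0x0d+8] := {0x24,0xbe,0xde,0x8f,0x1c,0x8b,0xde,0xb3}
#3 dst[0x0f+7] := {0xb3,0xf2,0x00,0x74,0xbd,0xf2,0x24}
#4 dst[0x04+4] := {0x24,0xbe,0xb3,0xf2}
#5 dst[0x0d+3] := {0xf2,0x24,0x39}
query mem[0x13]=0xbd, mem[0x0e]=0x24, mem[0x10]=0xf2, mem[0x14]=0xf2

MEM[0x13,0x0e,0x10,0x14] = bd 24 f2 f2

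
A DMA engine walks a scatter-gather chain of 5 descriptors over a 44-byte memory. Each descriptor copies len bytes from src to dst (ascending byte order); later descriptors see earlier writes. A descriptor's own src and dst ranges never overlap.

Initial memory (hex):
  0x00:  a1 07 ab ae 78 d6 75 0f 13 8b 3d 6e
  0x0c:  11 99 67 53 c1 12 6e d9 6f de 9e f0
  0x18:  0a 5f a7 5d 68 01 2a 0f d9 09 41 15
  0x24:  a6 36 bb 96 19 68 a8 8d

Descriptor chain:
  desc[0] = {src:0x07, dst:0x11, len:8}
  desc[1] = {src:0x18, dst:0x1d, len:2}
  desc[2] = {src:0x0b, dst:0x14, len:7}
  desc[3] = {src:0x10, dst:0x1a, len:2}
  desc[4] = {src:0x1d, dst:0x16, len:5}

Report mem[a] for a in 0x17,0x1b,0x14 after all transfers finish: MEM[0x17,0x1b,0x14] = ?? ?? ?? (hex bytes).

MEM[0x17,0x1b,0x14] = 5f 0f 6e

D0: mem[0x11..0x18] <- [0f 13 8b 3d 6e 11 99 67]
D1: mem[0x1d..0x1e] <- [67 5f]
D2: mem[0x14..0x1a] <- [6e 11 99 67 53 c1 0f]
D3: mem[0x1a..0x1b] <- [c1 0f]
D4: mem[0x16..0x1a] <- [67 5f 0f d9 09]
query mem[0x17]=0x5f, mem[0x1b]=0x0f, mem[0x14]=0x6e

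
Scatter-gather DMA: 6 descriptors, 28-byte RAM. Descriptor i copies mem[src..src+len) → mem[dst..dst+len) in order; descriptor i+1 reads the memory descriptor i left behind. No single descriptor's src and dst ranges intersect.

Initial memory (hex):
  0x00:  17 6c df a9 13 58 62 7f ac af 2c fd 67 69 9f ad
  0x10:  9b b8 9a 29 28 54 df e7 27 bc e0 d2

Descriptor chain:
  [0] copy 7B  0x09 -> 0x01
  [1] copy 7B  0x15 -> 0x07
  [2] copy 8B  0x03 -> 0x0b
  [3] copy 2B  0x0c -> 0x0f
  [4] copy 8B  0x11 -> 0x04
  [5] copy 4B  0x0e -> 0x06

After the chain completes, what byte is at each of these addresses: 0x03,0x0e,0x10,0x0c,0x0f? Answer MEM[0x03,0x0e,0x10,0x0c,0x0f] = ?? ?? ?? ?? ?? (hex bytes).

D0: mem[0x01..0x07] <- [af 2c fd 67 69 9f ad]
D1: mem[0x07..0x0d] <- [54 df e7 27 bc e0 d2]
D2: mem[0x0b..0x12] <- [fd 67 69 9f 54 df e7 27]
D3: mem[0x0f..0x10] <- [67 69]
D4: mem[0x04..0x0b] <- [e7 27 29 28 54 df e7 27]
D5: mem[0x06..0x09] <- [9f 67 69 e7]
query mem[0x03]=0xfd, mem[0x0e]=0x9f, mem[0x10]=0x69, mem[0x0c]=0x67, mem[0x0f]=0x67

MEM[0x03,0x0e,0x10,0x0c,0x0f] = fd 9f 69 67 67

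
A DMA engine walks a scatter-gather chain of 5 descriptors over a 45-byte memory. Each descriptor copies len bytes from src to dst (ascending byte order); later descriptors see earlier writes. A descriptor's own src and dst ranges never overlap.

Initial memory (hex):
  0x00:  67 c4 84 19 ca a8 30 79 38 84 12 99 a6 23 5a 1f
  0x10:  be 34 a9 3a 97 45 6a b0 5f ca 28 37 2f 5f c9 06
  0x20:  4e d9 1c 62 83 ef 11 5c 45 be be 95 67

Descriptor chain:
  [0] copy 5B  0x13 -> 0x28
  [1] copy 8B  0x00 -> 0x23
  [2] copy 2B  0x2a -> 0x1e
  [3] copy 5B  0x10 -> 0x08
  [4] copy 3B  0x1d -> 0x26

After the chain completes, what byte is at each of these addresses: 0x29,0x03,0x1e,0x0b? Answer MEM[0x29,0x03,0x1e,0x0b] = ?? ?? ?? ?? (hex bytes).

#0 dst[0x28+5] := {0x3a,0x97,0x45,0x6a,0xb0}
#1 dst[0x23+8] := {0x67,0xc4,0x84,0x19,0xca,0xa8,0x30,0x79}
#2 dst[0x1e+2] := {0x79,0x6a}
#3 dst[0x08+5] := {0xbe,0x34,0xa9,0x3a,0x97}
#4 dst[0x26+3] := {0x5f,0x79,0x6a}
query mem[0x29]=0x30, mem[0x03]=0x19, mem[0x1e]=0x79, mem[0x0b]=0x3a

MEM[0x29,0x03,0x1e,0x0b] = 30 19 79 3a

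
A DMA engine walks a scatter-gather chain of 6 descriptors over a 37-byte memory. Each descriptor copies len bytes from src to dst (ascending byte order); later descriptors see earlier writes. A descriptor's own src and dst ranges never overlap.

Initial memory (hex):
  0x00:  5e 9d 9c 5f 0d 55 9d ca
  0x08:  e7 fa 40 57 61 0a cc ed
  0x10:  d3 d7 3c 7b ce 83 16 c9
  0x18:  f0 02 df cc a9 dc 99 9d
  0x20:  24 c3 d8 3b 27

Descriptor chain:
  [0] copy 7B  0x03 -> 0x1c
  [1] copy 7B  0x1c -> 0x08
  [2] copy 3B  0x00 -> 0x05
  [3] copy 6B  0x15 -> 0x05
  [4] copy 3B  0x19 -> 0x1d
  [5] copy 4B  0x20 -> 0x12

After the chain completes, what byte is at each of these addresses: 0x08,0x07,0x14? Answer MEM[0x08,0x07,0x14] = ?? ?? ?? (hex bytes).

[0] 0x03->0x1c len=7 : 5f 0d 55 9d ca e7 fa
[1] 0x1c->0x08 len=7 : 5f 0d 55 9d ca e7 fa
[2] 0x00->0x05 len=3 : 5e 9d 9c
[3] 0x15->0x05 len=6 : 83 16 c9 f0 02 df
[4] 0x19->0x1d len=3 : 02 df cc
[5] 0x20->0x12 len=4 : ca e7 fa 3b
query mem[0x08]=0xf0, mem[0x07]=0xc9, mem[0x14]=0xfa

MEM[0x08,0x07,0x14] = f0 c9 fa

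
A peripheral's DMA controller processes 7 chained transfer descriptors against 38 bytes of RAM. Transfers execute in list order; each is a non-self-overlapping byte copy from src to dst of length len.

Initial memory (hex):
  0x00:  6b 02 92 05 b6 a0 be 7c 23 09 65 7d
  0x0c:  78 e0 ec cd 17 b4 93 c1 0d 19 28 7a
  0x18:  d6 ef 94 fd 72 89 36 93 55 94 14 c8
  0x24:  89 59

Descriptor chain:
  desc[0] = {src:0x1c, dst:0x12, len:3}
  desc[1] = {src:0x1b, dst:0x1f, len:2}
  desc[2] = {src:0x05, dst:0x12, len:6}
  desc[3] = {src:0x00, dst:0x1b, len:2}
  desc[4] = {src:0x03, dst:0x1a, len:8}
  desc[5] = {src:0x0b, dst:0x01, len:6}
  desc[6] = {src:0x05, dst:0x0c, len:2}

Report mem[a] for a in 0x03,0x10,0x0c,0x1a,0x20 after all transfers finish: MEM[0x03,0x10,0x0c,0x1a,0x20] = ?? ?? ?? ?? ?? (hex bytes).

MEM[0x03,0x10,0x0c,0x1a,0x20] = e0 17 cd 05 09

D0: mem[0x12..0x14] <- [72 89 36]
D1: mem[0x1f..0x20] <- [fd 72]
D2: mem[0x12..0x17] <- [a0 be 7c 23 09 65]
D3: mem[0x1b..0x1c] <- [6b 02]
D4: mem[0x1a..0x21] <- [05 b6 a0 be 7c 23 09 65]
D5: mem[0x01..0x06] <- [7d 78 e0 ec cd 17]
D6: mem[0x0c..0x0d] <- [cd 17]
query mem[0x03]=0xe0, mem[0x10]=0x17, mem[0x0c]=0xcd, mem[0x1a]=0x05, mem[0x20]=0x09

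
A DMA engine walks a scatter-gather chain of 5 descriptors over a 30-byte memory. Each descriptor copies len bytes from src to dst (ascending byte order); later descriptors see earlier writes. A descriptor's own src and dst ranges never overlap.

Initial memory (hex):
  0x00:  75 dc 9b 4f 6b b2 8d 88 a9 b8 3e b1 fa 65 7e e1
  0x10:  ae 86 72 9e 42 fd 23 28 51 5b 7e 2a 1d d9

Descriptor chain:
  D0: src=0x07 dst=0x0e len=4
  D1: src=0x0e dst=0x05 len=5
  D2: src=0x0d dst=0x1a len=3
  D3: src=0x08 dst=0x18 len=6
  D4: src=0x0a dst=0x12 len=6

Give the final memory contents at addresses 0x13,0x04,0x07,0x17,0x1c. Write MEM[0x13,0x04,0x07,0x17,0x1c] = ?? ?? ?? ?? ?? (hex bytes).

[0] 0x07->0x0e len=4 : 88 a9 b8 3e
[1] 0x0e->0x05 len=5 : 88 a9 b8 3e 72
[2] 0x0d->0x1a len=3 : 65 88 a9
[3] 0x08->0x18 len=6 : 3e 72 3e b1 fa 65
[4] 0x0a->0x12 len=6 : 3e b1 fa 65 88 a9
query mem[0x13]=0xb1, mem[0x04]=0x6b, mem[0x07]=0xb8, mem[0x17]=0xa9, mem[0x1c]=0xfa

MEM[0x13,0x04,0x07,0x17,0x1c] = b1 6b b8 a9 fa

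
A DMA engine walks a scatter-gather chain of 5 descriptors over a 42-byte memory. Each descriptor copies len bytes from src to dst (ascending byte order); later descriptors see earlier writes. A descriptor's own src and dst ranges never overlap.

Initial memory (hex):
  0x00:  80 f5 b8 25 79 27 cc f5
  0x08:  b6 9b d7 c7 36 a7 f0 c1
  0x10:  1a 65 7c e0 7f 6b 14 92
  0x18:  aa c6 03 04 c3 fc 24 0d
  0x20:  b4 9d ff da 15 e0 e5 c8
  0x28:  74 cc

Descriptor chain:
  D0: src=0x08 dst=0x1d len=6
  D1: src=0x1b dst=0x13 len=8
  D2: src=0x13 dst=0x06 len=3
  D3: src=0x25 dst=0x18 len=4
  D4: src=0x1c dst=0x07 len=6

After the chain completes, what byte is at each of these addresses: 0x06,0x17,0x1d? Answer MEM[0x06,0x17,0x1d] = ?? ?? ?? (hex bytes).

MEM[0x06,0x17,0x1d] = 04 d7 b6

  after D0: wrote 6B at 0x1d = b69bd7c736a7
  after D1: wrote 8B at 0x13 = 04c3b69bd7c736a7
  after D2: wrote 3B at 0x06 = 04c3b6
  after D3: wrote 4B at 0x18 = e0e5c874
  after D4: wrote 6B at 0x07 = c3b69bd7c736
query mem[0x06]=0x04, mem[0x17]=0xd7, mem[0x1d]=0xb6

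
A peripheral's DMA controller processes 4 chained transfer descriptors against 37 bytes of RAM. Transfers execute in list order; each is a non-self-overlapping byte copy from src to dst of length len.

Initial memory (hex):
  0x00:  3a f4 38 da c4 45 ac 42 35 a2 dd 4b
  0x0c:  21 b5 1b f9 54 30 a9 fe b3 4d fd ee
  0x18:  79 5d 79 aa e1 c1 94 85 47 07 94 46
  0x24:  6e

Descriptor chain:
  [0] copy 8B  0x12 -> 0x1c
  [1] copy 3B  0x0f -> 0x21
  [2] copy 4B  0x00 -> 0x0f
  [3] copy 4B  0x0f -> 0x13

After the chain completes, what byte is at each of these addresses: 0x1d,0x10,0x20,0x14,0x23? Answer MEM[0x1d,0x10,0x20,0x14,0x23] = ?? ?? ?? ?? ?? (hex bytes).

D0: mem[0x1c..0x23] <- [a9 fe b3 4d fd ee 79 5d]
D1: mem[0x21..0x23] <- [f9 54 30]
D2: mem[0x0f..0x12] <- [3a f4 38 da]
D3: mem[0x13..0x16] <- [3a f4 38 da]
query mem[0x1d]=0xfe, mem[0x10]=0xf4, mem[0x20]=0xfd, mem[0x14]=0xf4, mem[0x23]=0x30

MEM[0x1d,0x10,0x20,0x14,0x23] = fe f4 fd f4 30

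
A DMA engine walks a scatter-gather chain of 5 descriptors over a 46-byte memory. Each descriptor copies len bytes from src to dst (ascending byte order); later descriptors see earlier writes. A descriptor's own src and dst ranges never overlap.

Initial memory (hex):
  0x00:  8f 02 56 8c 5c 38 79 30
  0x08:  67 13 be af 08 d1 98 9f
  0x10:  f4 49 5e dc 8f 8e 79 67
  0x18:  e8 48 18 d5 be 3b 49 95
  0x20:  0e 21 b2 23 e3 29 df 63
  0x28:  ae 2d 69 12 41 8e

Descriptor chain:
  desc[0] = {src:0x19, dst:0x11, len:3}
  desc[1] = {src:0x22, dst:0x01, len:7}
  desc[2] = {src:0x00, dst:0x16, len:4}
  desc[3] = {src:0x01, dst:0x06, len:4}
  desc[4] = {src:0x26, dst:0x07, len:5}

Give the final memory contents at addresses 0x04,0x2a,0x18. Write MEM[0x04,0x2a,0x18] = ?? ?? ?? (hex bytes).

#0 dst[0x11+3] := {0x48,0x18,0xd5}
#1 dst[0x01+7] := {0xb2,0x23,0xe3,0x29,0xdf,0x63,0xae}
#2 dst[0x16+4] := {0x8f,0xb2,0x23,0xe3}
#3 dst[0x06+4] := {0xb2,0x23,0xe3,0x29}
#4 dst[0x07+5] := {0xdf,0x63,0xae,0x2d,0x69}
query mem[0x04]=0x29, mem[0x2a]=0x69, mem[0x18]=0x23

MEM[0x04,0x2a,0x18] = 29 69 23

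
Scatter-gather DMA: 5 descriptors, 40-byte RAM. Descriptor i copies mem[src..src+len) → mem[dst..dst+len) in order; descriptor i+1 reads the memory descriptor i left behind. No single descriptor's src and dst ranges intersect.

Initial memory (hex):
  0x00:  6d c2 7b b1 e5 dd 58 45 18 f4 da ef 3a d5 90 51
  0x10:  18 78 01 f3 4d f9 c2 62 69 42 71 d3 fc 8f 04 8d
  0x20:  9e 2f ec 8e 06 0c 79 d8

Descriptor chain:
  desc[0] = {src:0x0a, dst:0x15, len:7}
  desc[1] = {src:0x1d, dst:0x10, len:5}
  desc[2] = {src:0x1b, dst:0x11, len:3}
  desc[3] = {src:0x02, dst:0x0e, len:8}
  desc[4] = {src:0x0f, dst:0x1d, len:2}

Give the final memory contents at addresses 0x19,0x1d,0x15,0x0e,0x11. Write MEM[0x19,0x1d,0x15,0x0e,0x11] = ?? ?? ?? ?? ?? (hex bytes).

MEM[0x19,0x1d,0x15,0x0e,0x11] = 90 b1 f4 7b dd

  after D0: wrote 7B at 0x15 = daef3ad5905118
  after D1: wrote 5B at 0x10 = 8f048d9e2f
  after D2: wrote 3B at 0x11 = 18fc8f
  after D3: wrote 8B at 0x0e = 7bb1e5dd584518f4
  after D4: wrote 2B at 0x1d = b1e5
query mem[0x19]=0x90, mem[0x1d]=0xb1, mem[0x15]=0xf4, mem[0x0e]=0x7b, mem[0x11]=0xdd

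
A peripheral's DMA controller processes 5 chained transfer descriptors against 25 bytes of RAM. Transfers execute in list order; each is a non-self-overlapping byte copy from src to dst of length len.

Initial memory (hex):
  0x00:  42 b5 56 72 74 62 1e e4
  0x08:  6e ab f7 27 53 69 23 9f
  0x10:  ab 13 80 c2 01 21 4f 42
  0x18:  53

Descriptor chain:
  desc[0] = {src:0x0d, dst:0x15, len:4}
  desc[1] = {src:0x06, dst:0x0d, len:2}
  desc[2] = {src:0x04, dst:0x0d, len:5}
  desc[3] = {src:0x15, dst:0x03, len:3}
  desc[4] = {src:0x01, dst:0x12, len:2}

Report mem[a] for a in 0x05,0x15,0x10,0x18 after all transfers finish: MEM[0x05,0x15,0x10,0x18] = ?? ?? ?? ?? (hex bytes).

MEM[0x05,0x15,0x10,0x18] = 9f 69 e4 ab

  after D0: wrote 4B at 0x15 = 69239fab
  after D1: wrote 2B at 0x0d = 1ee4
  after D2: wrote 5B at 0x0d = 74621ee46e
  after D3: wrote 3B at 0x03 = 69239f
  after D4: wrote 2B at 0x12 = b556
query mem[0x05]=0x9f, mem[0x15]=0x69, mem[0x10]=0xe4, mem[0x18]=0xab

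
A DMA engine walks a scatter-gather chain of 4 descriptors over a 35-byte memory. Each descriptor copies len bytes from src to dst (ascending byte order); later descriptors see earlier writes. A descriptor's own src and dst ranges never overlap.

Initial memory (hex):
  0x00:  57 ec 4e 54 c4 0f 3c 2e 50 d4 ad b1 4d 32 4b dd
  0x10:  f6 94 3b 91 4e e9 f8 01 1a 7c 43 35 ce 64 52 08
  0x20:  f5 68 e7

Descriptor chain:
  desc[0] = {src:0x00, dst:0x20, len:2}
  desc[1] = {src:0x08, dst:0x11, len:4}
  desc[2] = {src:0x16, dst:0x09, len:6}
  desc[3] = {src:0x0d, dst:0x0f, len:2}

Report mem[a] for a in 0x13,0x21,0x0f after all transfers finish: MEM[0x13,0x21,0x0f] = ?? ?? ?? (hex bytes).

MEM[0x13,0x21,0x0f] = ad ec 43

#0 dst[0x20+2] := {0x57,0xec}
#1 dst[0x11+4] := {0x50,0xd4,0xad,0xb1}
#2 dst[0x09+6] := {0xf8,0x01,0x1a,0x7c,0x43,0x35}
#3 dst[0x0f+2] := {0x43,0x35}
query mem[0x13]=0xad, mem[0x21]=0xec, mem[0x0f]=0x43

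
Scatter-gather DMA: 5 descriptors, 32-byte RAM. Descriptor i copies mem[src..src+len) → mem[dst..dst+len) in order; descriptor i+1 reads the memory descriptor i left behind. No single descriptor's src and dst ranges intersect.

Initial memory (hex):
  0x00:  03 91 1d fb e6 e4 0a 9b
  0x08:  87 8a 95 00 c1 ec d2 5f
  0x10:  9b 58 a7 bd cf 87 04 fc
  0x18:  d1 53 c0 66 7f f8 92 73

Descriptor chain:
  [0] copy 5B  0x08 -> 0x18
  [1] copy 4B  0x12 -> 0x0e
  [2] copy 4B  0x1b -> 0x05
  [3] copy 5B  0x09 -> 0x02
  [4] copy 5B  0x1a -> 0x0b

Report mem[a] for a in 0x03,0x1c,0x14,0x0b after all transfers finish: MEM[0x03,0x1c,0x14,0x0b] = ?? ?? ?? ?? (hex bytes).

MEM[0x03,0x1c,0x14,0x0b] = 95 c1 cf 95

#0 dst[0x18+5] := {0x87,0x8a,0x95,0x00,0xc1}
#1 dst[0x0e+4] := {0xa7,0xbd,0xcf,0x87}
#2 dst[0x05+4] := {0x00,0xc1,0xf8,0x92}
#3 dst[0x02+5] := {0x8a,0x95,0x00,0xc1,0xec}
#4 dst[0x0b+5] := {0x95,0x00,0xc1,0xf8,0x92}
query mem[0x03]=0x95, mem[0x1c]=0xc1, mem[0x14]=0xcf, mem[0x0b]=0x95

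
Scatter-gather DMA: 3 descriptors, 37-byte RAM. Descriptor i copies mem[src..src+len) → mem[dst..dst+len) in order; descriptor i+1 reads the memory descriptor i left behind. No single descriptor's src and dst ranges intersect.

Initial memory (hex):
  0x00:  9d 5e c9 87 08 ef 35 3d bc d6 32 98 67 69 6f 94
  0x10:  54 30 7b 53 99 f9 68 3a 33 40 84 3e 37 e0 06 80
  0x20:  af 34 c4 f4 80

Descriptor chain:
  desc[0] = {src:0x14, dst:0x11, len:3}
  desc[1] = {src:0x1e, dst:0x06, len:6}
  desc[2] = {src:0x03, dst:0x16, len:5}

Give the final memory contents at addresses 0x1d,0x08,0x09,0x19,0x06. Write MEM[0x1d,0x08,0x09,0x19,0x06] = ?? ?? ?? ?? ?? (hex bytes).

MEM[0x1d,0x08,0x09,0x19,0x06] = e0 af 34 06 06

  after D0: wrote 3B at 0x11 = 99f968
  after D1: wrote 6B at 0x06 = 0680af34c4f4
  after D2: wrote 5B at 0x16 = 8708ef0680
query mem[0x1d]=0xe0, mem[0x08]=0xaf, mem[0x09]=0x34, mem[0x19]=0x06, mem[0x06]=0x06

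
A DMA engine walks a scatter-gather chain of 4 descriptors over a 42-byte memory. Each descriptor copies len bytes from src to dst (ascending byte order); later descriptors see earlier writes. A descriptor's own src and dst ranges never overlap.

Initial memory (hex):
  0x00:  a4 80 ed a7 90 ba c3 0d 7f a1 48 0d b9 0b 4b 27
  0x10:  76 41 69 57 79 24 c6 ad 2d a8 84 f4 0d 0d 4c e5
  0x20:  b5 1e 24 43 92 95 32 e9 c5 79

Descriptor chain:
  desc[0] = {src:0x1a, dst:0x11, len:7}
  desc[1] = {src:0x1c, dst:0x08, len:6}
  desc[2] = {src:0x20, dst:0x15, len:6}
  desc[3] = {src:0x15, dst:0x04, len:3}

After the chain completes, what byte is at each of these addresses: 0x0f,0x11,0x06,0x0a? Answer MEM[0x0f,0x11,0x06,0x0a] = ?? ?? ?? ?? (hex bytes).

  after D0: wrote 7B at 0x11 = 84f40d0d4ce5b5
  after D1: wrote 6B at 0x08 = 0d0d4ce5b51e
  after D2: wrote 6B at 0x15 = b51e24439295
  after D3: wrote 3B at 0x04 = b51e24
query mem[0x0f]=0x27, mem[0x11]=0x84, mem[0x06]=0x24, mem[0x0a]=0x4c

MEM[0x0f,0x11,0x06,0x0a] = 27 84 24 4c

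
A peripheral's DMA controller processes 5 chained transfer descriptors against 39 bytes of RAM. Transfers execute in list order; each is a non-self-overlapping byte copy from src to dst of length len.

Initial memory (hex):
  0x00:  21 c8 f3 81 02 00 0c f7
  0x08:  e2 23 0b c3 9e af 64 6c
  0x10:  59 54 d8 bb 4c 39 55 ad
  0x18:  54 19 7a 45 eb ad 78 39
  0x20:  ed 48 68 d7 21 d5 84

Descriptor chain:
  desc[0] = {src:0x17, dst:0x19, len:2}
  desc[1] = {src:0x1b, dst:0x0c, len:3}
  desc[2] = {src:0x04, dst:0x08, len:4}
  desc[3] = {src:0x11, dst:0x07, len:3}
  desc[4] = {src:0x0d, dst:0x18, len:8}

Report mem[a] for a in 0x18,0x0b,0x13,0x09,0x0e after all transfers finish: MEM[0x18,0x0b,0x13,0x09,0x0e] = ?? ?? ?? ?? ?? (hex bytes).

MEM[0x18,0x0b,0x13,0x09,0x0e] = eb f7 bb bb ad

D0: mem[0x19..0x1a] <- [ad 54]
D1: mem[0x0c..0x0e] <- [45 eb ad]
D2: mem[0x08..0x0b] <- [02 00 0c f7]
D3: mem[0x07..0x09] <- [54 d8 bb]
D4: mem[0x18..0x1f] <- [eb ad 6c 59 54 d8 bb 4c]
query mem[0x18]=0xeb, mem[0x0b]=0xf7, mem[0x13]=0xbb, mem[0x09]=0xbb, mem[0x0e]=0xad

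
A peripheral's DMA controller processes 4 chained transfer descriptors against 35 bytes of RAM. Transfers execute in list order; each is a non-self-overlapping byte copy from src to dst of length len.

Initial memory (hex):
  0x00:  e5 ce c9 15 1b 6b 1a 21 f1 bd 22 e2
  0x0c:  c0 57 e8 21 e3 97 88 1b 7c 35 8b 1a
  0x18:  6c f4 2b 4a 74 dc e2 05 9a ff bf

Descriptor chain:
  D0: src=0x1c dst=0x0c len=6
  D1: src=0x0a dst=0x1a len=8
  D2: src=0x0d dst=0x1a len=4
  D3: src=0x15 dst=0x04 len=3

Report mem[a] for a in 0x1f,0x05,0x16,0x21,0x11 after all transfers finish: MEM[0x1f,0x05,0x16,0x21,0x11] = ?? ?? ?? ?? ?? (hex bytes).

#0 dst[0x0c+6] := {0x74,0xdc,0xe2,0x05,0x9a,0xff}
#1 dst[0x1a+8] := {0x22,0xe2,0x74,0xdc,0xe2,0x05,0x9a,0xff}
#2 dst[0x1a+4] := {0xdc,0xe2,0x05,0x9a}
#3 dst[0x04+3] := {0x35,0x8b,0x1a}
query mem[0x1f]=0x05, mem[0x05]=0x8b, mem[0x16]=0x8b, mem[0x21]=0xff, mem[0x11]=0xff

MEM[0x1f,0x05,0x16,0x21,0x11] = 05 8b 8b ff ff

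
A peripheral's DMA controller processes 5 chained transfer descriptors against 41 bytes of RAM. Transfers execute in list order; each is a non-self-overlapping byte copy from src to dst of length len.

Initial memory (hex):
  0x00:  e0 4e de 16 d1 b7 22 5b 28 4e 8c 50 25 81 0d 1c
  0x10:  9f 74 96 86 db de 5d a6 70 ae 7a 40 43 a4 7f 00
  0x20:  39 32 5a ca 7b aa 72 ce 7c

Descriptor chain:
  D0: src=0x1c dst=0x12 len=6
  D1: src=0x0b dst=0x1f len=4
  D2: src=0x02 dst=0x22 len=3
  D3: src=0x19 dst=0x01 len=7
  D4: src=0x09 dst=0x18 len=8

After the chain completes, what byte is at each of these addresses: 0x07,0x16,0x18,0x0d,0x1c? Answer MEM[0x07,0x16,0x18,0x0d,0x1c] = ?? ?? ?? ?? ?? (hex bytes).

  after D0: wrote 6B at 0x12 = 43a47f003932
  after D1: wrote 4B at 0x1f = 5025810d
  after D2: wrote 3B at 0x22 = de16d1
  after D3: wrote 7B at 0x01 = ae7a4043a47f50
  after D4: wrote 8B at 0x18 = 4e8c5025810d1c9f
query mem[0x07]=0x50, mem[0x16]=0x39, mem[0x18]=0x4e, mem[0x0d]=0x81, mem[0x1c]=0x81

MEM[0x07,0x16,0x18,0x0d,0x1c] = 50 39 4e 81 81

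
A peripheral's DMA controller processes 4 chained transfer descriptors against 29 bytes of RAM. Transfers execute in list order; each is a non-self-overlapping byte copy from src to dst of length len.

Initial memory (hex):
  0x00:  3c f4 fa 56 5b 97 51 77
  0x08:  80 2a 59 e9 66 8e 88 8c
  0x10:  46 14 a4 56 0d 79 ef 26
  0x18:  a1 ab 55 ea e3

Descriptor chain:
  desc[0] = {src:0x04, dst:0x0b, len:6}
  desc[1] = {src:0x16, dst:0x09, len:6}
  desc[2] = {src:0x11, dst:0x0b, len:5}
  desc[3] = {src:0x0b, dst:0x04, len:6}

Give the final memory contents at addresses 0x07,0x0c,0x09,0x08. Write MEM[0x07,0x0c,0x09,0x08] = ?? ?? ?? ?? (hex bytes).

MEM[0x07,0x0c,0x09,0x08] = 0d a4 2a 79

D0: mem[0x0b..0x10] <- [5b 97 51 77 80 2a]
D1: mem[0x09..0x0e] <- [ef 26 a1 ab 55 ea]
D2: mem[0x0b..0x0f] <- [14 a4 56 0d 79]
D3: mem[0x04..0x09] <- [14 a4 56 0d 79 2a]
query mem[0x07]=0x0d, mem[0x0c]=0xa4, mem[0x09]=0x2a, mem[0x08]=0x79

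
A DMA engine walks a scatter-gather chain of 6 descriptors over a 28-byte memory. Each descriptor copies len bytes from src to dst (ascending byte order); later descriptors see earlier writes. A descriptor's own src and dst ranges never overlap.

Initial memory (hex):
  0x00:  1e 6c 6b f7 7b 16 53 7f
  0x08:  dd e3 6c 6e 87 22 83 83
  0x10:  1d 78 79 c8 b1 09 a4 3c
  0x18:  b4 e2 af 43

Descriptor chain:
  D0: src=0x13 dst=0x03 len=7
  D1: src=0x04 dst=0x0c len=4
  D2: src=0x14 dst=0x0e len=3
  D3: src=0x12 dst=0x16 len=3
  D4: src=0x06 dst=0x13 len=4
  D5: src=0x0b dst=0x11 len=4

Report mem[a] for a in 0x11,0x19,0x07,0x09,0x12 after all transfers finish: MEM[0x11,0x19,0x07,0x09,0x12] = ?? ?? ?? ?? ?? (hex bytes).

MEM[0x11,0x19,0x07,0x09,0x12] = 6e e2 3c e2 b1

[0] 0x13->0x03 len=7 : c8 b1 09 a4 3c b4 e2
[1] 0x04->0x0c len=4 : b1 09 a4 3c
[2] 0x14->0x0e len=3 : b1 09 a4
[3] 0x12->0x16 len=3 : 79 c8 b1
[4] 0x06->0x13 len=4 : a4 3c b4 e2
[5] 0x0b->0x11 len=4 : 6e b1 09 b1
query mem[0x11]=0x6e, mem[0x19]=0xe2, mem[0x07]=0x3c, mem[0x09]=0xe2, mem[0x12]=0xb1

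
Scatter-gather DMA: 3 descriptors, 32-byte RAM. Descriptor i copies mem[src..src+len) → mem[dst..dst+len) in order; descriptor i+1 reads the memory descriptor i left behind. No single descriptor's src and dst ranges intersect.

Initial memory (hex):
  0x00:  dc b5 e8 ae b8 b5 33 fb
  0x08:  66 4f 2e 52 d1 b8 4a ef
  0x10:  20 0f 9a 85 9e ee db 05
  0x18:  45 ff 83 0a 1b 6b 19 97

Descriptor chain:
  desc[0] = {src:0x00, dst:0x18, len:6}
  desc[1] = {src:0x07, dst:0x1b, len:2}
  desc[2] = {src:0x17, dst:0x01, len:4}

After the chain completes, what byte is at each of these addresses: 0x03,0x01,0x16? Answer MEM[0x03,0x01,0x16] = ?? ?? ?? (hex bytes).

  after D0: wrote 6B at 0x18 = dcb5e8aeb8b5
  after D1: wrote 2B at 0x1b = fb66
  after D2: wrote 4B at 0x01 = 05dcb5e8
query mem[0x03]=0xb5, mem[0x01]=0x05, mem[0x16]=0xdb

MEM[0x03,0x01,0x16] = b5 05 db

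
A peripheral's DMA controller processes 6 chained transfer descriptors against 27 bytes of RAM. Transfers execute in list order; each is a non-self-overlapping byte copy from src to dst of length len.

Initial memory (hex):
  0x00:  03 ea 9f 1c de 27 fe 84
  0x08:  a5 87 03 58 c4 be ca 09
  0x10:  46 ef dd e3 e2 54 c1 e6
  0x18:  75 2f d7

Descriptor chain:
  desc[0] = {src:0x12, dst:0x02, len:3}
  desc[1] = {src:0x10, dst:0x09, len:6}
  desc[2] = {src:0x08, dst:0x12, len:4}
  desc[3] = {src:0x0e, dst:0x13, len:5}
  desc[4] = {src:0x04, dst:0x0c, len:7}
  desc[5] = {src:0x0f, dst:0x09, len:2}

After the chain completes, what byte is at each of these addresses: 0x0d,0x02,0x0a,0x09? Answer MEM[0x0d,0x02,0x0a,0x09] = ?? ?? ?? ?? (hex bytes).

D0: mem[0x02..0x04] <- [dd e3 e2]
D1: mem[0x09..0x0e] <- [46 ef dd e3 e2 54]
D2: mem[0x12..0x15] <- [a5 46 ef dd]
D3: mem[0x13..0x17] <- [54 09 46 ef a5]
D4: mem[0x0c..0x12] <- [e2 27 fe 84 a5 46 ef]
D5: mem[0x09..0x0a] <- [84 a5]
query mem[0x0d]=0x27, mem[0x02]=0xdd, mem[0x0a]=0xa5, mem[0x09]=0x84

MEM[0x0d,0x02,0x0a,0x09] = 27 dd a5 84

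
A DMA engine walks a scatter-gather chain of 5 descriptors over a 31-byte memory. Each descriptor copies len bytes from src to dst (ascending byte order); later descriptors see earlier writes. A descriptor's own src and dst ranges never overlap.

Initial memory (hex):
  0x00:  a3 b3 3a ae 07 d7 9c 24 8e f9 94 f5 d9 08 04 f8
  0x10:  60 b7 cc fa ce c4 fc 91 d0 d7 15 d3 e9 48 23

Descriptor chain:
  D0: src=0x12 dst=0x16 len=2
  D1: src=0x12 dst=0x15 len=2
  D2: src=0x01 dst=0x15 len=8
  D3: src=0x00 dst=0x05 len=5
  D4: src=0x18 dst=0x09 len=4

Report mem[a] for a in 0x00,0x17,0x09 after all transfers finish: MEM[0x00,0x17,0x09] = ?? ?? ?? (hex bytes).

MEM[0x00,0x17,0x09] = a3 ae 07

#0 dst[0x16+2] := {0xcc,0xfa}
#1 dst[0x15+2] := {0xcc,0xfa}
#2 dst[0x15+8] := {0xb3,0x3a,0xae,0x07,0xd7,0x9c,0x24,0x8e}
#3 dst[0x05+5] := {0xa3,0xb3,0x3a,0xae,0x07}
#4 dst[0x09+4] := {0x07,0xd7,0x9c,0x24}
query mem[0x00]=0xa3, mem[0x17]=0xae, mem[0x09]=0x07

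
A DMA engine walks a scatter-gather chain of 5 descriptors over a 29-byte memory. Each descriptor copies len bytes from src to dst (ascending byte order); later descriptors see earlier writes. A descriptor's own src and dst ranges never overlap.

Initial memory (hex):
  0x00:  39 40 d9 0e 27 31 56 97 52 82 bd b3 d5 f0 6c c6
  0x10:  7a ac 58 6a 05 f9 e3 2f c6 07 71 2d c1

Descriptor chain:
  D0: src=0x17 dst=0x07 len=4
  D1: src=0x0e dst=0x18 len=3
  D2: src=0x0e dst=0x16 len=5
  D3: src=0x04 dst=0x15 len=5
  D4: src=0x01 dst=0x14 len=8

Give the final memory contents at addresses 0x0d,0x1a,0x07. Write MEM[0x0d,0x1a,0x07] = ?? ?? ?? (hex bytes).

D0: mem[0x07..0x0a] <- [2f c6 07 71]
D1: mem[0x18..0x1a] <- [6c c6 7a]
D2: mem[0x16..0x1a] <- [6c c6 7a ac 58]
D3: mem[0x15..0x19] <- [27 31 56 2f c6]
D4: mem[0x14..0x1b] <- [40 d9 0e 27 31 56 2f c6]
query mem[0x0d]=0xf0, mem[0x1a]=0x2f, mem[0x07]=0x2f

MEM[0x0d,0x1a,0x07] = f0 2f 2f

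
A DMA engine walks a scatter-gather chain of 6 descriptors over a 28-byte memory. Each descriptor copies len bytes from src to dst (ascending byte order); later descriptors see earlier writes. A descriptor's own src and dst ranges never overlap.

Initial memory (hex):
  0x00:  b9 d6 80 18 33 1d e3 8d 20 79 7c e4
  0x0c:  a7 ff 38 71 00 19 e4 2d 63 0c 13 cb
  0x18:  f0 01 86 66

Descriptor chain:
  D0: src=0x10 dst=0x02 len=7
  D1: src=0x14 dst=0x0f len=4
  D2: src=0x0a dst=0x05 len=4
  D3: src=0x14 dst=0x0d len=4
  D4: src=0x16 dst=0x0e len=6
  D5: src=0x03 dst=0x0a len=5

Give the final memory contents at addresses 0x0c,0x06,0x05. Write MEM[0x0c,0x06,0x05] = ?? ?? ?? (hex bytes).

MEM[0x0c,0x06,0x05] = 7c e4 7c

#0 dst[0x02+7] := {0x00,0x19,0xe4,0x2d,0x63,0x0c,0x13}
#1 dst[0x0f+4] := {0x63,0x0c,0x13,0xcb}
#2 dst[0x05+4] := {0x7c,0xe4,0xa7,0xff}
#3 dst[0x0d+4] := {0x63,0x0c,0x13,0xcb}
#4 dst[0x0e+6] := {0x13,0xcb,0xf0,0x01,0x86,0x66}
#5 dst[0x0a+5] := {0x19,0xe4,0x7c,0xe4,0xa7}
query mem[0x0c]=0x7c, mem[0x06]=0xe4, mem[0x05]=0x7c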